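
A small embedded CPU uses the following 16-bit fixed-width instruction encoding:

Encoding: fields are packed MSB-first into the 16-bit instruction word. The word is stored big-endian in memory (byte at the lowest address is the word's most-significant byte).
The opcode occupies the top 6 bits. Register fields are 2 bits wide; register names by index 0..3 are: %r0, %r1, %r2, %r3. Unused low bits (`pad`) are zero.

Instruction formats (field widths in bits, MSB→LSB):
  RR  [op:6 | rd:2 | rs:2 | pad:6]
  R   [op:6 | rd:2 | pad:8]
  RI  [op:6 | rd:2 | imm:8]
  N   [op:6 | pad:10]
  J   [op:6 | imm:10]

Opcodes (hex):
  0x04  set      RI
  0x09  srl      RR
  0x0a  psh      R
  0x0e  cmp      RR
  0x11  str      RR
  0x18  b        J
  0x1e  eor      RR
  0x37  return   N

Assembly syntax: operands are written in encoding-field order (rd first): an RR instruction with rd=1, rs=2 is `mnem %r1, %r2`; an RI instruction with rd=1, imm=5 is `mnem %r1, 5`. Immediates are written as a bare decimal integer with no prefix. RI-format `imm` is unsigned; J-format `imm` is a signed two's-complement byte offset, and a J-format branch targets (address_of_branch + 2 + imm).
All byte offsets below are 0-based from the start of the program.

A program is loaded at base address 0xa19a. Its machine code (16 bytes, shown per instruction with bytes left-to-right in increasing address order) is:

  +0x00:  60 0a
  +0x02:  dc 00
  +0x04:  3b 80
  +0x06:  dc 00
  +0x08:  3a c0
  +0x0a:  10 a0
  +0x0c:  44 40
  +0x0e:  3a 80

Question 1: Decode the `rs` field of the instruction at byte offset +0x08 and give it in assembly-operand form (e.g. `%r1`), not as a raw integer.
off 0x08: read 3a c0 as big → 0x3ac0
  top 6b → 0xe → cmp [RR]
  rd@[9:8]=0x2 ⇒ %r2
  rs@[7:6]=0x3 ⇒ %r3

%r3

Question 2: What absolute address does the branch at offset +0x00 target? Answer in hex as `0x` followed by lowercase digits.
[00] 60 0a → 0x600a
  op=0x600a>>10=0x18 ⇒ b (J)
  [9:0] imm=10 = 10
  target = base 0xa19a + off 0x00 + 2 + imm 10 = 0xa1a6

0xa1a6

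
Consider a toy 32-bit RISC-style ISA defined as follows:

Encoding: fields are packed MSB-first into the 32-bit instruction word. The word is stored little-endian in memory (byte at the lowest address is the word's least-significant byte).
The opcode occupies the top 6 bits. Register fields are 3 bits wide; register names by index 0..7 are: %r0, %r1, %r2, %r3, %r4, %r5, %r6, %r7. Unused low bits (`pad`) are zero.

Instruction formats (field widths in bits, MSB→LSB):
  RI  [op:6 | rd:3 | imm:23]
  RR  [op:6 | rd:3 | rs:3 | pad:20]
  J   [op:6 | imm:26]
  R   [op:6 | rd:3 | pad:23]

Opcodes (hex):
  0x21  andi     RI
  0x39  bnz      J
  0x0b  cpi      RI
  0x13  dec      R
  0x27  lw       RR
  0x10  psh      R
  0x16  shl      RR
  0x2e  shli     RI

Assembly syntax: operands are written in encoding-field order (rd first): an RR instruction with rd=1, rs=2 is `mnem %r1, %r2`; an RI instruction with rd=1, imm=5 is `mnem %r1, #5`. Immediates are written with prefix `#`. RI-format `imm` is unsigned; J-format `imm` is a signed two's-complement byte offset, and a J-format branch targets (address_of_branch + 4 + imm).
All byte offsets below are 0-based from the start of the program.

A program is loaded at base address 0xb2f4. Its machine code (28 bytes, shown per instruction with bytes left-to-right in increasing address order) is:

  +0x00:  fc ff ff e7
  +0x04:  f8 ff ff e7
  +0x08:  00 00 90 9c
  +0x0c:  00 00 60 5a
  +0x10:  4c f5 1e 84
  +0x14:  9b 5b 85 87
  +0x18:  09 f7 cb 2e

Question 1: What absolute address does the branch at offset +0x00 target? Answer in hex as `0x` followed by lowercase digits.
0xb2f4

+0x00: fc ff ff e7 ⇒ word 0xe7fffffc (little)
  opcode bits[31:26]=0x39: bnz/J
  imm: (w>>0)&0x3ffffff=0x3fffffc (s26→-4) → #-4
  target = base 0xb2f4 + off 0x00 + 4 + imm -4 = 0xb2f4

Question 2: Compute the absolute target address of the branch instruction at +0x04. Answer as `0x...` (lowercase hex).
+0x04: f8 ff ff e7 ⇒ word 0xe7fffff8 (little)
  op=0xe7fffff8>>26=0x39 ⇒ bnz (J)
  imm@[25:0]=0x3fffff8 (s26→-8) ⇒ #-8
  target = base 0xb2f4 + off 0x04 + 4 + imm -8 = 0xb2f4

0xb2f4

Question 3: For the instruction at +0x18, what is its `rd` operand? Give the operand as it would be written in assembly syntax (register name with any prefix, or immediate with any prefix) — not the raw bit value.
%r5

@+18  little-endian(09 f7 cb 2e) = 0x2ecbf709
  top 6b → 0xb → cpi [RI]
  rd: (w>>23)&0x7=0x5 → %r5
  imm: (w>>0)&0x7fffff=0x4bf709 → #4978441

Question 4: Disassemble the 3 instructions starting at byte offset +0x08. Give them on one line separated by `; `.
lw %r1, %r1; shl %r4, %r6; andi %r0, #2028876

+0x08: 00 00 90 9c ⇒ word 0x9c900000 (little)
  op=0x9c900000>>26=0x27 ⇒ lw (RR)
  rd@[25:23]=0x1 ⇒ %r1
  rs@[22:20]=0x1 ⇒ %r1
+0x0c: 00 00 60 5a ⇒ word 0x5a600000 (little)
  op=0x5a600000>>26=0x16 ⇒ shl (RR)
  rd@[25:23]=0x4 ⇒ %r4
  rs@[22:20]=0x6 ⇒ %r6
+0x10: 4c f5 1e 84 ⇒ word 0x841ef54c (little)
  op=0x841ef54c>>26=0x21 ⇒ andi (RI)
  rd@[25:23]=0x0 ⇒ %r0
  imm@[22:0]=0x1ef54c ⇒ #2028876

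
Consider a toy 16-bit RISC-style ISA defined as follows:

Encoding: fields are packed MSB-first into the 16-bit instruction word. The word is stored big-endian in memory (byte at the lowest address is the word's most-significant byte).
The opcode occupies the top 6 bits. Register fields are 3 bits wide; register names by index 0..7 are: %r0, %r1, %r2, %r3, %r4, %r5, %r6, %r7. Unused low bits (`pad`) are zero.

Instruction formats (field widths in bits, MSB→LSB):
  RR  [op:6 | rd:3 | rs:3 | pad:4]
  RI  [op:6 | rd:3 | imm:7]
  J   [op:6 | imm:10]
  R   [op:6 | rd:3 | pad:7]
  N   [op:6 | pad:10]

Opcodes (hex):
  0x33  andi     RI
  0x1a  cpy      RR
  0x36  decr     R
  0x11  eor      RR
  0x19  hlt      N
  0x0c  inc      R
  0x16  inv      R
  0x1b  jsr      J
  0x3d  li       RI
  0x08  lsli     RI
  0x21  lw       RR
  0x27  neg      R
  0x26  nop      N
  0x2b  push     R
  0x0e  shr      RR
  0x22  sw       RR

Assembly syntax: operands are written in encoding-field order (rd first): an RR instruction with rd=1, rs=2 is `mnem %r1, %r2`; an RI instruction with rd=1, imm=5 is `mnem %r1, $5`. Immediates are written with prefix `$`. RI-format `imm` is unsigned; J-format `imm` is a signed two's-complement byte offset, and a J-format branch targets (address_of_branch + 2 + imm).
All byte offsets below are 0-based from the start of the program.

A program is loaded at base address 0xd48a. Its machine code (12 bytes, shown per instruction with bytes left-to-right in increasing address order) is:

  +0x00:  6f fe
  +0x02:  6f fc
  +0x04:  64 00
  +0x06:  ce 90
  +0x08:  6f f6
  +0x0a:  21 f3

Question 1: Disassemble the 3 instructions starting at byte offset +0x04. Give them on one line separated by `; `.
hlt; andi %r5, $16; jsr $-10

@+04  big-endian(64 00) = 0x6400
  opcode bits[15:10]=0x19: hlt/N
@+06  big-endian(ce 90) = 0xce90
  opcode bits[15:10]=0x33: andi/RI
  [9:7] rd=5 = %r5
  [6:0] imm=16 = $16
@+08  big-endian(6f f6) = 0x6ff6
  opcode bits[15:10]=0x1b: jsr/J
  [9:0] imm=1014 (s10→-10) = $-10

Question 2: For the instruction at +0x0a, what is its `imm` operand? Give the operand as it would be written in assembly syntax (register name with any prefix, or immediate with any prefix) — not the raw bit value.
[0a] 21 f3 → 0x21f3
  top 6b → 0x8 → lsli [RI]
  [9:7] rd=3 = %r3
  [6:0] imm=115 = $115

$115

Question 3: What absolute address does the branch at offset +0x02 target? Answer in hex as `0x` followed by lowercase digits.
+0x02: 6f fc ⇒ word 0x6ffc (big)
  op=0x6ffc>>10=0x1b ⇒ jsr (J)
  imm: (w>>0)&0x3ff=0x3fc (s10→-4) → $-4
  target = base 0xd48a + off 0x02 + 2 + imm -4 = 0xd48a

0xd48a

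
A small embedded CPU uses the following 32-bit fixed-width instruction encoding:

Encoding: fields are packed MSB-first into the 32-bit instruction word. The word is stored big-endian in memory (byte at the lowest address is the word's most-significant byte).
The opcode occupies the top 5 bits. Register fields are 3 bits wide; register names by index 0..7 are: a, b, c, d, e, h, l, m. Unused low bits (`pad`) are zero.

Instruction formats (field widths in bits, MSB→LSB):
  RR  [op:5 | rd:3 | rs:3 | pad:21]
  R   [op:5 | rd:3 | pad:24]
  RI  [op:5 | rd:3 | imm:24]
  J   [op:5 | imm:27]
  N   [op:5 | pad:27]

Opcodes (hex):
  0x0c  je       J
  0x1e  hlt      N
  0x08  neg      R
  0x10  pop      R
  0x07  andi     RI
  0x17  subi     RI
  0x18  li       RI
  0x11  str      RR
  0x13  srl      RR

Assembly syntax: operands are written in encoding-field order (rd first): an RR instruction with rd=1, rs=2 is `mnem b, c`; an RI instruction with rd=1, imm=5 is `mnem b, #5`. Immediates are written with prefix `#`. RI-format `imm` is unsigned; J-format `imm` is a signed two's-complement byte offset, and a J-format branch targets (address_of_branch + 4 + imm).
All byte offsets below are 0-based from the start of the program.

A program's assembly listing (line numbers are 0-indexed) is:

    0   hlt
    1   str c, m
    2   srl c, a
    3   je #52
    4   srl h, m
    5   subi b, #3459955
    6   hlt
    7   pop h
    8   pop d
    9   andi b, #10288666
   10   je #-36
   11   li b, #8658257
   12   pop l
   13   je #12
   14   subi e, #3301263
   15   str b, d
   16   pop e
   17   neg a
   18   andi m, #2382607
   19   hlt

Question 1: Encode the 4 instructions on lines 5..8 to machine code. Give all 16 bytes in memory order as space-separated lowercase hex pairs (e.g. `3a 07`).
5. subi fields op=0x17:5|rd=1:3|imm=3459955:24 → word b934cb73h → b9 34 cb 73
6. hlt fields op=0x1e:5|pad=0:27 → word f0000000h → f0 00 00 00
7. pop fields op=0x10:5|rd=5:3|pad=0:24 → word 85000000h → 85 00 00 00
8. pop fields op=0x10:5|rd=3:3|pad=0:24 → word 83000000h → 83 00 00 00

b9 34 cb 73 f0 00 00 00 85 00 00 00 83 00 00 00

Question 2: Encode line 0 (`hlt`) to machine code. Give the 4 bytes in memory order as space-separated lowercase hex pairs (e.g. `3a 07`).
0. hlt fields op=0x1e:5|pad=0:27 → word f0000000h → f0 00 00 00

f0 00 00 00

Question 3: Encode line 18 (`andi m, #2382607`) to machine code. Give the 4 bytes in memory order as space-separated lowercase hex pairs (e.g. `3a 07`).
3f 24 5b 0f

line 18 (andi): pack op=0x7:5|rd=7:3|imm=2382607:24 = 0x3f245b0f; big→ 3f 24 5b 0f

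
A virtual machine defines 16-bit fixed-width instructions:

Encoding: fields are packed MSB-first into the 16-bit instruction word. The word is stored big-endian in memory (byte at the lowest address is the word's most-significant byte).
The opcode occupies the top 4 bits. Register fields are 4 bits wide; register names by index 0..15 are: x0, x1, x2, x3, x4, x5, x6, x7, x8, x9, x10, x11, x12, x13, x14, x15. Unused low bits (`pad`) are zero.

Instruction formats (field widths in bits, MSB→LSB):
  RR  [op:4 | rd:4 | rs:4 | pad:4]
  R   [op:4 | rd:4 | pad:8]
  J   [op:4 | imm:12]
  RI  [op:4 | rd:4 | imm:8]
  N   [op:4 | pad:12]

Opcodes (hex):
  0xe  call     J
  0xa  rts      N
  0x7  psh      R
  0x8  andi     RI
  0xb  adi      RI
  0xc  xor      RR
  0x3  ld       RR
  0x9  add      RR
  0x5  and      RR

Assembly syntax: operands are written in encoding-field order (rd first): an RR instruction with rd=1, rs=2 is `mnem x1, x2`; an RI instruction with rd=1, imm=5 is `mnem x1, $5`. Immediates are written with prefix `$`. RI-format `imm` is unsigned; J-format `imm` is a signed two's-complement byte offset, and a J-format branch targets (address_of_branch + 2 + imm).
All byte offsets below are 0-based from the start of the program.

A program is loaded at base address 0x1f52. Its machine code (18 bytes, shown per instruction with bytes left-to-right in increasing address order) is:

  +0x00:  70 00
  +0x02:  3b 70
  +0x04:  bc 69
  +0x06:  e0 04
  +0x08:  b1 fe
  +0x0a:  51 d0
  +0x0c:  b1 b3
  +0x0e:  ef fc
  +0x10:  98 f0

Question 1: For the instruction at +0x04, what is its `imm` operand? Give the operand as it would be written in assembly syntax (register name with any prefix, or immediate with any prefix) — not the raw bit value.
$105

@+04  big-endian(bc 69) = 0xbc69
  op=0xbc69>>12=0xb ⇒ adi (RI)
  rd@[11:8]=0xc ⇒ x12
  imm@[7:0]=0x69 ⇒ $105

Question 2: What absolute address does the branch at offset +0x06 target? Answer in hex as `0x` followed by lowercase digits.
[06] e0 04 → 0xe004
  opcode bits[15:12]=0xe: call/J
  [11:0] imm=4 = $4
  target = base 0x1f52 + off 0x06 + 2 + imm 4 = 0x1f5e

0x1f5e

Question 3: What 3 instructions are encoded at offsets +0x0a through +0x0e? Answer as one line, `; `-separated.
and x1, x13; adi x1, $179; call $-4

@+0a  big-endian(51 d0) = 0x51d0
  top 4b → 0x5 → and [RR]
  [11:8] rd=1 = x1
  [7:4] rs=13 = x13
@+0c  big-endian(b1 b3) = 0xb1b3
  top 4b → 0xb → adi [RI]
  [11:8] rd=1 = x1
  [7:0] imm=179 = $179
@+0e  big-endian(ef fc) = 0xeffc
  top 4b → 0xe → call [J]
  [11:0] imm=4092 (s12→-4) = $-4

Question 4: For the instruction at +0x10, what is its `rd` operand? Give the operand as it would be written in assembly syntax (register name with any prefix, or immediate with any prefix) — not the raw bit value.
x8

[10] 98 f0 → 0x98f0
  opcode bits[15:12]=0x9: add/RR
  [11:8] rd=8 = x8
  [7:4] rs=15 = x15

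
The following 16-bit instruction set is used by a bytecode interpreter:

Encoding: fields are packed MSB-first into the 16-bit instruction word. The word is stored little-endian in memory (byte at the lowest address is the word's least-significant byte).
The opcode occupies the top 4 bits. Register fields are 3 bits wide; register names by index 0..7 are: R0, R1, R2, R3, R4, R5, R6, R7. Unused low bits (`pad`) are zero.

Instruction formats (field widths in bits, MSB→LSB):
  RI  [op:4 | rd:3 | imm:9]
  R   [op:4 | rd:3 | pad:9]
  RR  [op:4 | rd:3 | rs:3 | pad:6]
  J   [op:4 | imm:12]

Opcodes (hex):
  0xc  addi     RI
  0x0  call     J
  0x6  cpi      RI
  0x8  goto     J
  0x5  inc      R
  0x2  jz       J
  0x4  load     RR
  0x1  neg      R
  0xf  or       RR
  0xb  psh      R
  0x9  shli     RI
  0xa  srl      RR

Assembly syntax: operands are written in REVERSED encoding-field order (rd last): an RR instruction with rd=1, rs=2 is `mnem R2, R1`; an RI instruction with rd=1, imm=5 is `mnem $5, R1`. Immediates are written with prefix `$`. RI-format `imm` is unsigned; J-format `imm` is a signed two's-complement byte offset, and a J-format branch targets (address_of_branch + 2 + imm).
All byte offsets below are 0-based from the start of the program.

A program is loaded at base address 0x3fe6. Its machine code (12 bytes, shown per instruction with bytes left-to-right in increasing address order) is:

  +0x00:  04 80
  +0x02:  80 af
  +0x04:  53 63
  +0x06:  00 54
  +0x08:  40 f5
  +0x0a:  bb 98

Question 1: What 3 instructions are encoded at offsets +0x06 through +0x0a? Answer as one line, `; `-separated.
inc R2; or R5, R2; shli $187, R4

off 0x06: read 00 54 as little → 0x5400
  opcode bits[15:12]=0x5: inc/R
  rd@[11:9]=0x2 ⇒ R2
off 0x08: read 40 f5 as little → 0xf540
  opcode bits[15:12]=0xf: or/RR
  rd@[11:9]=0x2 ⇒ R2
  rs@[8:6]=0x5 ⇒ R5
off 0x0a: read bb 98 as little → 0x98bb
  opcode bits[15:12]=0x9: shli/RI
  rd@[11:9]=0x4 ⇒ R4
  imm@[8:0]=0xbb ⇒ $187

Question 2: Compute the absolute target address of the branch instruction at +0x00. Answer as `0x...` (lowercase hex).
[00] 04 80 → 0x8004
  op=0x8004>>12=0x8 ⇒ goto (J)
  [11:0] imm=4 = $4
  target = base 0x3fe6 + off 0x00 + 2 + imm 4 = 0x3fec

0x3fec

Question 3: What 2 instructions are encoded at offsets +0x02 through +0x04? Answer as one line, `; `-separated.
[02] 80 af → 0xaf80
  op=0xaf80>>12=0xa ⇒ srl (RR)
  rd: (w>>9)&0x7=0x7 → R7
  rs: (w>>6)&0x7=0x6 → R6
[04] 53 63 → 0x6353
  op=0x6353>>12=0x6 ⇒ cpi (RI)
  rd: (w>>9)&0x7=0x1 → R1
  imm: (w>>0)&0x1ff=0x153 → $339

srl R6, R7; cpi $339, R1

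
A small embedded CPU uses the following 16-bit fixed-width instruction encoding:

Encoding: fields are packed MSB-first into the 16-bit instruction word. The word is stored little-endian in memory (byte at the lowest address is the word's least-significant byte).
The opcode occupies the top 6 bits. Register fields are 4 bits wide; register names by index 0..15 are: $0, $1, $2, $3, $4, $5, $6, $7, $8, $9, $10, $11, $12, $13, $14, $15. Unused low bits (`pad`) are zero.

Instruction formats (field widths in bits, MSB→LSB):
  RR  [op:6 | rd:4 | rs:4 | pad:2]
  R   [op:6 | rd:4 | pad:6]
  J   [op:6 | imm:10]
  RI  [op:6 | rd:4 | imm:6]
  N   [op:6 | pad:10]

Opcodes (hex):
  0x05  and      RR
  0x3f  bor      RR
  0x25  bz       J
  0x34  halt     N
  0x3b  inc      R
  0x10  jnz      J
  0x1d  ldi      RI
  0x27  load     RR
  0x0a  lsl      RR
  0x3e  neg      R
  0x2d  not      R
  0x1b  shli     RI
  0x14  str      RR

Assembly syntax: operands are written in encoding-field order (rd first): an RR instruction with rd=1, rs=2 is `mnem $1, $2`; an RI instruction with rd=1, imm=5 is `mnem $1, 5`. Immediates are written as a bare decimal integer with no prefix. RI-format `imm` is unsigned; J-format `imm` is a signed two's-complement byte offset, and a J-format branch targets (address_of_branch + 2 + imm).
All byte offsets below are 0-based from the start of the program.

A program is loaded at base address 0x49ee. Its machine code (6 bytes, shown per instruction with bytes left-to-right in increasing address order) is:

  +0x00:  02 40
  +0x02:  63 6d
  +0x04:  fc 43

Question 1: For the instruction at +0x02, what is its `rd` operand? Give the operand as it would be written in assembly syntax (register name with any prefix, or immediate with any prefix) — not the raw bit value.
@+02  little-endian(63 6d) = 0x6d63
  top 6b → 0x1b → shli [RI]
  rd@[9:6]=0x5 ⇒ $5
  imm@[5:0]=0x23 ⇒ 35

$5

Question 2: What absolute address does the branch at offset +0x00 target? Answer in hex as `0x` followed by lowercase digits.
0x49f2

@+00  little-endian(02 40) = 0x4002
  op=0x4002>>10=0x10 ⇒ jnz (J)
  imm: (w>>0)&0x3ff=0x2 → 2
  target = base 0x49ee + off 0x00 + 2 + imm 2 = 0x49f2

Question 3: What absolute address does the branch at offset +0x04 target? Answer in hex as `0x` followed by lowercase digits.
@+04  little-endian(fc 43) = 0x43fc
  opcode bits[15:10]=0x10: jnz/J
  imm@[9:0]=0x3fc (s10→-4) ⇒ -4
  target = base 0x49ee + off 0x04 + 2 + imm -4 = 0x49f0

0x49f0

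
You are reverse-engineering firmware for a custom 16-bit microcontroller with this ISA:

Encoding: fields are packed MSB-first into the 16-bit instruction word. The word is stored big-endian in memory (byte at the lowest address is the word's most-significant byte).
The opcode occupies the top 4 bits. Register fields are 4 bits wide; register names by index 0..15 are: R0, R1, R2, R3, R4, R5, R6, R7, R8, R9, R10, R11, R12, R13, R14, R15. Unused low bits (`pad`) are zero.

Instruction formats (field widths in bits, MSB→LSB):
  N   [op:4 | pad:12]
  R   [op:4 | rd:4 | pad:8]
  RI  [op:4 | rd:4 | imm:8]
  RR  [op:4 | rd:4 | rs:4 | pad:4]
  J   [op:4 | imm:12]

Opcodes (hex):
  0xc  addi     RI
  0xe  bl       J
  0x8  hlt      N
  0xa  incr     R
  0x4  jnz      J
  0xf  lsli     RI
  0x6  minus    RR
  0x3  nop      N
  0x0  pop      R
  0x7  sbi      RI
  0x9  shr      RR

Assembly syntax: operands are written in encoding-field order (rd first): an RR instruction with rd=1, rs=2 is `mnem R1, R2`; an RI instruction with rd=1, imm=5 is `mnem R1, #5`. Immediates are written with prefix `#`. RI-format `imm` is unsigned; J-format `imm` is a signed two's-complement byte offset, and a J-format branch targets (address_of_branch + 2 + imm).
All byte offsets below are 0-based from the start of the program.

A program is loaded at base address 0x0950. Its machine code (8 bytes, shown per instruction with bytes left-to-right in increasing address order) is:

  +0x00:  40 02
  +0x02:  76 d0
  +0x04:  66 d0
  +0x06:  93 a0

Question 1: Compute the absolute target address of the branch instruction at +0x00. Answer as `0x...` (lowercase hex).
@+00  big-endian(40 02) = 0x4002
  top 4b → 0x4 → jnz [J]
  [11:0] imm=2 = #2
  target = base 0x0950 + off 0x00 + 2 + imm 2 = 0x0954

0x0954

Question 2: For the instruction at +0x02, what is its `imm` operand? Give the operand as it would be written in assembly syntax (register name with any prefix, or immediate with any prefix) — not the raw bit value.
#208

@+02  big-endian(76 d0) = 0x76d0
  op=0x76d0>>12=0x7 ⇒ sbi (RI)
  rd@[11:8]=0x6 ⇒ R6
  imm@[7:0]=0xd0 ⇒ #208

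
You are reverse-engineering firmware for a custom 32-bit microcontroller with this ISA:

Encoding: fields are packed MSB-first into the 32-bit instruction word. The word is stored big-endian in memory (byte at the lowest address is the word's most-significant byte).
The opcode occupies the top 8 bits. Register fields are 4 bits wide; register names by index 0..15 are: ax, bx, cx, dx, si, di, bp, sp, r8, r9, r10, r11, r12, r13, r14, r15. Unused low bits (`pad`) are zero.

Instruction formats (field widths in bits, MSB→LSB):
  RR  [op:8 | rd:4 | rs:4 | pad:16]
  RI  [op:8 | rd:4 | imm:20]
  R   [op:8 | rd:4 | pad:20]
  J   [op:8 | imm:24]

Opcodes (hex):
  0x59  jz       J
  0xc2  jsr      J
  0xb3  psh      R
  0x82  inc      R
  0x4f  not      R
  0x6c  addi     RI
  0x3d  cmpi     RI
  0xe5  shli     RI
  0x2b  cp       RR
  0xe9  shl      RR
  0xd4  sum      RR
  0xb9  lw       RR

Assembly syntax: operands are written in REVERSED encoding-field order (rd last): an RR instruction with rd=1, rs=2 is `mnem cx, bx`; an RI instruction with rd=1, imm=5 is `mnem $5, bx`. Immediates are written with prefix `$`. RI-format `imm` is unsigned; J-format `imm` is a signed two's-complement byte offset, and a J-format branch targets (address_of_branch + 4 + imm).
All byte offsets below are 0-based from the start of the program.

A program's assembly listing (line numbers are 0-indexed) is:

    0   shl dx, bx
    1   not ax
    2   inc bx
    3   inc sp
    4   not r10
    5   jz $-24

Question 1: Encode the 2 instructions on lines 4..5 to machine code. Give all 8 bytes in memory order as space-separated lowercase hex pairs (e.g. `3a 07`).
4f a0 00 00 59 ff ff e8

L4: not op=0x4f:8|rd=10:4|pad=0:20 ⇒ 0x4fa00000 ⇒ big 4f a0 00 00
L5: jz op=0x59:8|imm=-24:24 ⇒ 0x59ffffe8 ⇒ big 59 ff ff e8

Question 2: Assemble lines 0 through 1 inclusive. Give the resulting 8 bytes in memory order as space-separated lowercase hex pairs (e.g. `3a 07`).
L0: shl op=0xe9:8|rd=1:4|rs=3:4|pad=0:16 ⇒ 0xe9130000 ⇒ big e9 13 00 00
L1: not op=0x4f:8|rd=0:4|pad=0:20 ⇒ 0x4f000000 ⇒ big 4f 00 00 00

e9 13 00 00 4f 00 00 00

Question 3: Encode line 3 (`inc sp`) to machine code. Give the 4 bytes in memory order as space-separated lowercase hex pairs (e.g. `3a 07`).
line 3 (inc): pack op=0x82:8|rd=7:4|pad=0:20 = 0x82700000; big→ 82 70 00 00

82 70 00 00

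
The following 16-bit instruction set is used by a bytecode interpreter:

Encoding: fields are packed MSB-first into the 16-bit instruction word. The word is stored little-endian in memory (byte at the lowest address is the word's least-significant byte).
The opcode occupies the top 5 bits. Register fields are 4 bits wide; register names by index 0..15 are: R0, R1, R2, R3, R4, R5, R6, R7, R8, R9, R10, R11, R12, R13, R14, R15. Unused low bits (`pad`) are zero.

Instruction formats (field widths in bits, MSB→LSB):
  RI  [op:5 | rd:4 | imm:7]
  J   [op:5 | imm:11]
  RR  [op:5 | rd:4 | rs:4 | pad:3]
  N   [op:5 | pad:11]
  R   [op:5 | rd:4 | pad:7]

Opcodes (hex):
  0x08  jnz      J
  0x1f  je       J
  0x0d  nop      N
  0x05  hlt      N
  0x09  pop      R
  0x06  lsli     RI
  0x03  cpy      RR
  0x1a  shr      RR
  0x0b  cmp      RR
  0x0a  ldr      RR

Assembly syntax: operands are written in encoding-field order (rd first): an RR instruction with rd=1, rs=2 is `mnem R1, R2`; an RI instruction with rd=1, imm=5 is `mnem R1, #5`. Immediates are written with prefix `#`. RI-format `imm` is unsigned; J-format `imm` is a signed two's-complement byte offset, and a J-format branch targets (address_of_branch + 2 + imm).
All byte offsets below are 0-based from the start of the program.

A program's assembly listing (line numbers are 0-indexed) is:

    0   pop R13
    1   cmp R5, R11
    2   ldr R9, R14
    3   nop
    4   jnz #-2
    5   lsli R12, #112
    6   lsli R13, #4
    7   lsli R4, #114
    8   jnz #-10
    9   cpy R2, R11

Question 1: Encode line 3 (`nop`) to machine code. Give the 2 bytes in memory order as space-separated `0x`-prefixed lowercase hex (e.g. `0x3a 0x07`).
0x00 0x68

line 3 (nop): pack op=0xd:5|pad=0:11 = 0x6800; little→ 00 68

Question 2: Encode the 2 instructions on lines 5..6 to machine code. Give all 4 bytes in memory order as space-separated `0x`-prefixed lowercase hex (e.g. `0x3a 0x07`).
line 5 (lsli): pack op=0x6:5|rd=12:4|imm=112:7 = 0x3670; little→ 70 36
line 6 (lsli): pack op=0x6:5|rd=13:4|imm=4:7 = 0x3684; little→ 84 36

0x70 0x36 0x84 0x36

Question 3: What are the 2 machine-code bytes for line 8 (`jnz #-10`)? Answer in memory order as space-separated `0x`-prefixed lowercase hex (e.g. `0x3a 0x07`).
line 8 (jnz): pack op=0x8:5|imm=-10:11 = 0x47f6; little→ f6 47

0xf6 0x47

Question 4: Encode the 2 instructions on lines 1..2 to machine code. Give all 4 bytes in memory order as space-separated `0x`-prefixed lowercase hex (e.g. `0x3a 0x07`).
0xd8 0x5a 0xf0 0x54

L1: cmp op=0xb:5|rd=5:4|rs=11:4|pad=0:3 ⇒ 0x5ad8 ⇒ little d8 5a
L2: ldr op=0xa:5|rd=9:4|rs=14:4|pad=0:3 ⇒ 0x54f0 ⇒ little f0 54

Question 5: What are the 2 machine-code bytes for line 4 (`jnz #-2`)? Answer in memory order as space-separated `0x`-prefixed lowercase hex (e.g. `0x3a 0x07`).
L4: jnz op=0x8:5|imm=-2:11 ⇒ 0x47fe ⇒ little fe 47

0xfe 0x47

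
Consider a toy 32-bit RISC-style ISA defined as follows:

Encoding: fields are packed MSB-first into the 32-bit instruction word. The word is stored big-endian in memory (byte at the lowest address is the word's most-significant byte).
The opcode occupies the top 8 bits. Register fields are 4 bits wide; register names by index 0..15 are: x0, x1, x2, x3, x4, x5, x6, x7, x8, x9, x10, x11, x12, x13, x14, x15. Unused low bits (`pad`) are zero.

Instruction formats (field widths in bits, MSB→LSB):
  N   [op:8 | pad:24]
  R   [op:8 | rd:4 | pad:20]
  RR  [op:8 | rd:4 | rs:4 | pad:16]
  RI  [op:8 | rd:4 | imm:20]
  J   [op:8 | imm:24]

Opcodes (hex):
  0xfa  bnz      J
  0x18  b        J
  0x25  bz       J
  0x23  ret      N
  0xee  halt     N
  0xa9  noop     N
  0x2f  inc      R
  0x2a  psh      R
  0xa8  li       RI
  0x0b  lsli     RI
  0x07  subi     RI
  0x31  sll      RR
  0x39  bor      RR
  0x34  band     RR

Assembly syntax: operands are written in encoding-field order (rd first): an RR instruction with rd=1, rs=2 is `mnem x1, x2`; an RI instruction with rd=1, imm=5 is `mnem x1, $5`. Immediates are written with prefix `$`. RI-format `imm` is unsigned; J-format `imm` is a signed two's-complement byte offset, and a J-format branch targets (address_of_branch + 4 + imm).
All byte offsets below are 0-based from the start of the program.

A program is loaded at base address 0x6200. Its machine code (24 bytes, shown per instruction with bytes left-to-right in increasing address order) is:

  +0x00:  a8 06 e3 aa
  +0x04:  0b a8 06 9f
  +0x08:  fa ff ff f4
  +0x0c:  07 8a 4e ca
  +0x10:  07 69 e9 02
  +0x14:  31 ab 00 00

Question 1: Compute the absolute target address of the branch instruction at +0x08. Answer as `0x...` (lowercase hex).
0x6200

+0x08: fa ff ff f4 ⇒ word 0xfafffff4 (big)
  op=0xfafffff4>>24=0xfa ⇒ bnz (J)
  imm: (w>>0)&0xffffff=0xfffff4 (s24→-12) → $-12
  target = base 0x6200 + off 0x08 + 4 + imm -12 = 0x6200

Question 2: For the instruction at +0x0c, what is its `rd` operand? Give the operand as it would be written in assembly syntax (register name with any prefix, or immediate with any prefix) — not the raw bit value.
+0x0c: 07 8a 4e ca ⇒ word 0x078a4eca (big)
  op=0x078a4eca>>24=0x7 ⇒ subi (RI)
  [23:20] rd=8 = x8
  [19:0] imm=675530 = $675530

x8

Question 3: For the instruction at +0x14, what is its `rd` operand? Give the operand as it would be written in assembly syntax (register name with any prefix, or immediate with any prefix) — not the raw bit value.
[14] 31 ab 00 00 → 0x31ab0000
  op=0x31ab0000>>24=0x31 ⇒ sll (RR)
  rd@[23:20]=0xa ⇒ x10
  rs@[19:16]=0xb ⇒ x11

x10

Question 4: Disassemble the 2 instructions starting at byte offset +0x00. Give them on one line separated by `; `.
li x0, $451498; lsli x10, $525983

+0x00: a8 06 e3 aa ⇒ word 0xa806e3aa (big)
  op=0xa806e3aa>>24=0xa8 ⇒ li (RI)
  [23:20] rd=0 = x0
  [19:0] imm=451498 = $451498
+0x04: 0b a8 06 9f ⇒ word 0x0ba8069f (big)
  op=0x0ba8069f>>24=0xb ⇒ lsli (RI)
  [23:20] rd=10 = x10
  [19:0] imm=525983 = $525983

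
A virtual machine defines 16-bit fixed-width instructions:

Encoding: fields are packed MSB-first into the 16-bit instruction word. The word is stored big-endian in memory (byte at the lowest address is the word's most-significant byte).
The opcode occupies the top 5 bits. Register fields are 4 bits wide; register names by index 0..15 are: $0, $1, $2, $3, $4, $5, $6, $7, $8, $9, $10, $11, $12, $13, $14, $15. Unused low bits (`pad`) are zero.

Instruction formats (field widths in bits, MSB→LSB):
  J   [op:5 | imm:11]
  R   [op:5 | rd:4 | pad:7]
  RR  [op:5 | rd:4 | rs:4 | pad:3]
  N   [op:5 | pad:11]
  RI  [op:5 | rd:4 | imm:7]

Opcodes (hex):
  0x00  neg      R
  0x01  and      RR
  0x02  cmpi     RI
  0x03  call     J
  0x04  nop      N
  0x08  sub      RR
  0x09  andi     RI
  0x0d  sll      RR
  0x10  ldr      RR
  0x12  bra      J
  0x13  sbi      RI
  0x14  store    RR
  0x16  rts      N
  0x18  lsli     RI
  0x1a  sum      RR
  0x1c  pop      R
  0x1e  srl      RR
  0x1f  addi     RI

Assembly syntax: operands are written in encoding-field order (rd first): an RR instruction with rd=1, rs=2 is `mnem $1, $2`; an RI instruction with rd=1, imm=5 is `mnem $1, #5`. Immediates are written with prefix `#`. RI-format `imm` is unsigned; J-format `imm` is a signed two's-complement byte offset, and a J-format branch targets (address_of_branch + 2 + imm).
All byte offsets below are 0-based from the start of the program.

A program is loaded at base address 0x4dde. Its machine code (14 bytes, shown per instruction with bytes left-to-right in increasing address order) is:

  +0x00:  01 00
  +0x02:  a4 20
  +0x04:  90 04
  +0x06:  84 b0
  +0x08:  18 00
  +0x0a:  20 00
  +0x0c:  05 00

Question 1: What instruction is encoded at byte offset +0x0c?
neg $10

@+0c  big-endian(05 00) = 0x0500
  op=0x0500>>11=0x0 ⇒ neg (R)
  rd@[10:7]=0xa ⇒ $10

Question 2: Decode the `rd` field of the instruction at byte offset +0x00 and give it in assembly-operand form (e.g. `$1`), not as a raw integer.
$2

[00] 01 00 → 0x0100
  opcode bits[15:11]=0x0: neg/R
  rd: (w>>7)&0xf=0x2 → $2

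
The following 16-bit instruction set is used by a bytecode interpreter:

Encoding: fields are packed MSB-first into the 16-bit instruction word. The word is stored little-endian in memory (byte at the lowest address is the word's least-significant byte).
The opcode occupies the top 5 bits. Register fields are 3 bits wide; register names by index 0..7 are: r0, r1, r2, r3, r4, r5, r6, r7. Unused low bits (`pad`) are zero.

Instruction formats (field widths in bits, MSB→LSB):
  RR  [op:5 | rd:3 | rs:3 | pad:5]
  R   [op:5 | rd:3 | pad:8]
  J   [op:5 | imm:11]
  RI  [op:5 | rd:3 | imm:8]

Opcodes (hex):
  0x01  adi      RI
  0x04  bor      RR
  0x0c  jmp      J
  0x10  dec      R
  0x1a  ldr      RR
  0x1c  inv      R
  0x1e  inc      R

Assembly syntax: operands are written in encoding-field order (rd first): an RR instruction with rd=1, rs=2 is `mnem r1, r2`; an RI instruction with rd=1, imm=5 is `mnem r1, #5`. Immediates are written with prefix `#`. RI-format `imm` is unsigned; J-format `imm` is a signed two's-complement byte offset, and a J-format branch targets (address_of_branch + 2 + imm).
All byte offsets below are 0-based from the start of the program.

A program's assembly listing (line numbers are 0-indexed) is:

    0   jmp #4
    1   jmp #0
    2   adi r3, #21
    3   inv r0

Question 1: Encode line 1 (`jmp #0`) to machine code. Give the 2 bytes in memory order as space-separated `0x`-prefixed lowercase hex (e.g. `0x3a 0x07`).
1. jmp fields op=0xc:5|imm=0:11 → word 6000h → 00 60

0x00 0x60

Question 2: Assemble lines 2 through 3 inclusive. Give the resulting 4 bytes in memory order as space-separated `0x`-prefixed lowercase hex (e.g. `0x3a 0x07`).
0x15 0x0b 0x00 0xe0

line 2 (adi): pack op=0x1:5|rd=3:3|imm=21:8 = 0x0b15; little→ 15 0b
line 3 (inv): pack op=0x1c:5|rd=0:3|pad=0:8 = 0xe000; little→ 00 e0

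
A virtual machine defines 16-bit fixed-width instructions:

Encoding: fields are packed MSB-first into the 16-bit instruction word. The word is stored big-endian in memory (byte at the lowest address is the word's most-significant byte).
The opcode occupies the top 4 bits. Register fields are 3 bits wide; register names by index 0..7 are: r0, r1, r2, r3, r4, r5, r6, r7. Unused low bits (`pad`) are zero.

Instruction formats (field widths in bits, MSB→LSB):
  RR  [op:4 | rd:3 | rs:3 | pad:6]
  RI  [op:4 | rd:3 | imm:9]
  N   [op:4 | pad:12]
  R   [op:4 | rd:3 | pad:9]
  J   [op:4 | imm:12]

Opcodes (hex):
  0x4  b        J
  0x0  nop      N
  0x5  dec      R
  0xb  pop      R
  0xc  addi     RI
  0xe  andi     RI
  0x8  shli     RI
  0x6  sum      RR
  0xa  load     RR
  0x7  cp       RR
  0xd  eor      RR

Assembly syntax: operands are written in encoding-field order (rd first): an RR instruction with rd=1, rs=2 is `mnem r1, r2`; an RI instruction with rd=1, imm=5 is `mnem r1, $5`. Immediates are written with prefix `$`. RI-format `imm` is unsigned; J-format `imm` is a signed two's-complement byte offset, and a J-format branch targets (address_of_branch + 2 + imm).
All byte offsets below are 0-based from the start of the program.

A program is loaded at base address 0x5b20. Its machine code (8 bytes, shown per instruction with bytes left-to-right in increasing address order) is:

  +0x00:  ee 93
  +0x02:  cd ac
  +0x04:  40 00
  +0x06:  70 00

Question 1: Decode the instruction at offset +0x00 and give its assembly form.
off 0x00: read ee 93 as big → 0xee93
  op=0xee93>>12=0xe ⇒ andi (RI)
  rd: (w>>9)&0x7=0x7 → r7
  imm: (w>>0)&0x1ff=0x93 → $147

andi r7, $147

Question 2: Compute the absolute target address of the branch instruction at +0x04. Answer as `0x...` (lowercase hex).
0x5b26

[04] 40 00 → 0x4000
  op=0x4000>>12=0x4 ⇒ b (J)
  imm: (w>>0)&0xfff=0x0 → $0
  target = base 0x5b20 + off 0x04 + 2 + imm 0 = 0x5b26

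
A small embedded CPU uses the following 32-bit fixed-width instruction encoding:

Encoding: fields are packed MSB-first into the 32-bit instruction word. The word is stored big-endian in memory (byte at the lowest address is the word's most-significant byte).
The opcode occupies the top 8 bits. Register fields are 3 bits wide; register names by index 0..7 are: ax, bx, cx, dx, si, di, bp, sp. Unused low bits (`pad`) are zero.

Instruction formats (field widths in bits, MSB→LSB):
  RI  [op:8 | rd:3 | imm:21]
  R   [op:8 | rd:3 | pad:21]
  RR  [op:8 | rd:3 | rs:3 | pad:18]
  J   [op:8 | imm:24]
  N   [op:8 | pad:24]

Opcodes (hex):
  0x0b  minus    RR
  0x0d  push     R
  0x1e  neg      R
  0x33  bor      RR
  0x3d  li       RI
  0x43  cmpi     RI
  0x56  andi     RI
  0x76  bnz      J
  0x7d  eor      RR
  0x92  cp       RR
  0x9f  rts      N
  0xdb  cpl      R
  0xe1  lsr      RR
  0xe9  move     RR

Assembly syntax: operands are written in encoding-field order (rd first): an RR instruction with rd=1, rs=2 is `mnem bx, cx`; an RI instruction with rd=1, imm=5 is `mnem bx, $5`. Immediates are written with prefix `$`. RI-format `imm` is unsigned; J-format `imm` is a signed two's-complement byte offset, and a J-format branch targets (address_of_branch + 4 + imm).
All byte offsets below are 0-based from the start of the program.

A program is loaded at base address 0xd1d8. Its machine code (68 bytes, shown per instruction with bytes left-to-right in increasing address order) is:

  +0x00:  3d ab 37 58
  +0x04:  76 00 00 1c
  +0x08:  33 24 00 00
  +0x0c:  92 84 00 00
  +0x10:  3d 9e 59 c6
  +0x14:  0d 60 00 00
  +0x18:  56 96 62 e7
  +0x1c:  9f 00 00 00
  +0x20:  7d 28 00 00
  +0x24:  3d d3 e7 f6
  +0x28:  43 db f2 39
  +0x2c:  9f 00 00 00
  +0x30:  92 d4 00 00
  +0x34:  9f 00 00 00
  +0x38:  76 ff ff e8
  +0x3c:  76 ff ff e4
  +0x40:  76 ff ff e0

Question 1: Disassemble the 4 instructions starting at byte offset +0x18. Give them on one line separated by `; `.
andi si, $1467111; rts; eor bx, cx; li bp, $1304566

[18] 56 96 62 e7 → 0x569662e7
  top 8b → 0x56 → andi [RI]
  [23:21] rd=4 = si
  [20:0] imm=1467111 = $1467111
[1c] 9f 00 00 00 → 0x9f000000
  top 8b → 0x9f → rts [N]
[20] 7d 28 00 00 → 0x7d280000
  top 8b → 0x7d → eor [RR]
  [23:21] rd=1 = bx
  [20:18] rs=2 = cx
[24] 3d d3 e7 f6 → 0x3dd3e7f6
  top 8b → 0x3d → li [RI]
  [23:21] rd=6 = bp
  [20:0] imm=1304566 = $1304566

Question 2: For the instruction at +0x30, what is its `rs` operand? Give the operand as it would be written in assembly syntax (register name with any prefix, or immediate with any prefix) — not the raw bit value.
di

[30] 92 d4 00 00 → 0x92d40000
  op=0x92d40000>>24=0x92 ⇒ cp (RR)
  rd: (w>>21)&0x7=0x6 → bp
  rs: (w>>18)&0x7=0x5 → di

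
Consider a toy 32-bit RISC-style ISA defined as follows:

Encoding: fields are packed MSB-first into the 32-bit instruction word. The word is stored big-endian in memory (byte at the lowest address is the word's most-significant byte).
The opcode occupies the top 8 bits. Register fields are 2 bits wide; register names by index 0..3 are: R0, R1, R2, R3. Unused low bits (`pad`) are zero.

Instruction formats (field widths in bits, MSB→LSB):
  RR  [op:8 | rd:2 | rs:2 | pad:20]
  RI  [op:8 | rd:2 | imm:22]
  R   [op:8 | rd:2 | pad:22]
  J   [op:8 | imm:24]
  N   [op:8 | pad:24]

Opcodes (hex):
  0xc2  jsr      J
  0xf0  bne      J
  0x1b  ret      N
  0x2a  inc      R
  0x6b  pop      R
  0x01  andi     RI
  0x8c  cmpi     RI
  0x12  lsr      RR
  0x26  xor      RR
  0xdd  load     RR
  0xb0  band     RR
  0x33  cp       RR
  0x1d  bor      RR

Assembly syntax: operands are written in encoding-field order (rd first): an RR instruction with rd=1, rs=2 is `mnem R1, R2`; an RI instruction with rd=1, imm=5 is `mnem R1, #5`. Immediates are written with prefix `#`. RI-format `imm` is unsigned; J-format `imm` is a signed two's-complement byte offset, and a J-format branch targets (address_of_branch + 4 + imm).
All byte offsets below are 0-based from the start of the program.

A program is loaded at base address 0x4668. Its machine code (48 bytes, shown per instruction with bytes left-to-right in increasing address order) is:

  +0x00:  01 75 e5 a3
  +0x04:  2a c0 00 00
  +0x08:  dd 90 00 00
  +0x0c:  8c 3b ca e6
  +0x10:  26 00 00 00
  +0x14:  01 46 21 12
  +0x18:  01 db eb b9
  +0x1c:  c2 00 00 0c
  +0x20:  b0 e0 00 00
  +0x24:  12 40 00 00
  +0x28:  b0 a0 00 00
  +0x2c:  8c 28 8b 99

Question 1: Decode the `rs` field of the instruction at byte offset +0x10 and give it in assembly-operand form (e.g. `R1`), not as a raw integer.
@+10  big-endian(26 00 00 00) = 0x26000000
  op=0x26000000>>24=0x26 ⇒ xor (RR)
  [23:22] rd=0 = R0
  [21:20] rs=0 = R0

R0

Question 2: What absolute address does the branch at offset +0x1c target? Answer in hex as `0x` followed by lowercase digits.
off 0x1c: read c2 00 00 0c as big → 0xc200000c
  opcode bits[31:24]=0xc2: jsr/J
  imm: (w>>0)&0xffffff=0xc → #12
  target = base 0x4668 + off 0x1c + 4 + imm 12 = 0x4694

0x4694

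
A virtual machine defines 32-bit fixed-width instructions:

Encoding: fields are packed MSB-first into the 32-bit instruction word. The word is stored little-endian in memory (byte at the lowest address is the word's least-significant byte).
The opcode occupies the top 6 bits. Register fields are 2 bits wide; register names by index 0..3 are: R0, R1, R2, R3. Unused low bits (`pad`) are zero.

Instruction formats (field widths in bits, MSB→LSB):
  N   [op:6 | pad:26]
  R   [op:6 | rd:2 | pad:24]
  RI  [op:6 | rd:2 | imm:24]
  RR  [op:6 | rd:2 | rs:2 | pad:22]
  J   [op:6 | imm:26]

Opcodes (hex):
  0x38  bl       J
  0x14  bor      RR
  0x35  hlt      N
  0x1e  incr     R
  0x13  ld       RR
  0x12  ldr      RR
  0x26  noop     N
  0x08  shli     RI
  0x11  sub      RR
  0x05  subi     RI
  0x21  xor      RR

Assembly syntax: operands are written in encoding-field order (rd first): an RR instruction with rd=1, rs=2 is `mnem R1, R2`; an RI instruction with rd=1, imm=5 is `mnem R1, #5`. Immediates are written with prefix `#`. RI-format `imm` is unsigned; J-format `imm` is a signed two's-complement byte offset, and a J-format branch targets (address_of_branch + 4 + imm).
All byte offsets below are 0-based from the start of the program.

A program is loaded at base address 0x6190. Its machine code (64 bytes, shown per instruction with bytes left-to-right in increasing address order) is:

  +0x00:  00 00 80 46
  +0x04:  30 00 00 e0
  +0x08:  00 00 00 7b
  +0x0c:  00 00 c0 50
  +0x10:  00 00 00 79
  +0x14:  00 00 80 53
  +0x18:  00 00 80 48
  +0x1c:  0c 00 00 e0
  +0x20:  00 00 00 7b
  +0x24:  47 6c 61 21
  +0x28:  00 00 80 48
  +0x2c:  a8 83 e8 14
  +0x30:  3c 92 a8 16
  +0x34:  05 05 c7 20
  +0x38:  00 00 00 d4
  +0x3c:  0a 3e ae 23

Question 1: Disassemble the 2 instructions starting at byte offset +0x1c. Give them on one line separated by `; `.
bl #12; incr R3

[1c] 0c 00 00 e0 → 0xe000000c
  op=0xe000000c>>26=0x38 ⇒ bl (J)
  imm@[25:0]=0xc ⇒ #12
[20] 00 00 00 7b → 0x7b000000
  op=0x7b000000>>26=0x1e ⇒ incr (R)
  rd@[25:24]=0x3 ⇒ R3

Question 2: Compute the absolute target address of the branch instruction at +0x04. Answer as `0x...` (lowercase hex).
0x61c8

off 0x04: read 30 00 00 e0 as little → 0xe0000030
  top 6b → 0x38 → bl [J]
  imm: (w>>0)&0x3ffffff=0x30 → #48
  target = base 0x6190 + off 0x04 + 4 + imm 48 = 0x61c8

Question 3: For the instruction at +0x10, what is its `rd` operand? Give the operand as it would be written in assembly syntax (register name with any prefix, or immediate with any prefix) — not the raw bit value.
off 0x10: read 00 00 00 79 as little → 0x79000000
  op=0x79000000>>26=0x1e ⇒ incr (R)
  [25:24] rd=1 = R1

R1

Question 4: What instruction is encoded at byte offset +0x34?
[34] 05 05 c7 20 → 0x20c70505
  opcode bits[31:26]=0x8: shli/RI
  [25:24] rd=0 = R0
  [23:0] imm=13042949 = #13042949

shli R0, #13042949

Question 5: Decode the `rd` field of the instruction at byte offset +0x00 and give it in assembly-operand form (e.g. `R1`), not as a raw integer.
[00] 00 00 80 46 → 0x46800000
  op=0x46800000>>26=0x11 ⇒ sub (RR)
  [25:24] rd=2 = R2
  [23:22] rs=2 = R2

R2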